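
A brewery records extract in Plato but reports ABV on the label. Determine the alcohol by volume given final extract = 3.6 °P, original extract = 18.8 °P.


SG = 259/(259 − P);  ABV = (OG − FG)·131.25
OG = 259/(259 − 18.8) = 1.0783
FG = 259/(259 − 3.6) = 1.0141
ABV = (1.0783 − 1.0141)·131.25

8.4227 % ABV


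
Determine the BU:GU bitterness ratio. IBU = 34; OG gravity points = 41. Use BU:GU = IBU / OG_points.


BU:GU = 34 / 41

0.8293


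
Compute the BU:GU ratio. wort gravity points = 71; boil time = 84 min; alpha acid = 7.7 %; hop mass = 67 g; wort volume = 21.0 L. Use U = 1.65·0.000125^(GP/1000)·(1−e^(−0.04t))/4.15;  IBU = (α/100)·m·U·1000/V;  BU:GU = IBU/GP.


U = 1.65·0.000125^(71/1000)·(1−e^(−0.04·84))/4.15 = 0.2028
IBU = (7.7/100)·67·0.2028·1000/21.0 = 49.8092
BU:GU = 49.8092/71

0.7015


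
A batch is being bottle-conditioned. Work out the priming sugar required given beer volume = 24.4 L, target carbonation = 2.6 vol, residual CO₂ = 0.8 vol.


sugar = (target − residual)·4.0·V
sugar = (2.6 − 0.8)·4.0·24.4

175.6800 g


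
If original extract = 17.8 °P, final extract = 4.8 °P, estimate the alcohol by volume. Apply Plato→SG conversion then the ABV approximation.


SG = 259/(259 − P);  ABV = (OG − FG)·131.25
OG = 259/(259 − 17.8) = 1.0738
FG = 259/(259 − 4.8) = 1.0189
ABV = (1.0738 − 1.0189)·131.25

7.2076 % ABV


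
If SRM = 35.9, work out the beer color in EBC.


EBC = SRM · 1.97
EBC = 35.9 · 1.97

70.7230 EBC


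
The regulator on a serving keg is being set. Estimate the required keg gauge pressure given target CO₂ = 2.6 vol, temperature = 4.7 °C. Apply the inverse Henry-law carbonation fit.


psi = vols/(0.01821 + 0.09011·e^(−0.04·T)) − 14.695
psi = 2.6/(0.01821 + 0.09011·e^(−0.04·4.7)) − 14.695

13.2992 psi


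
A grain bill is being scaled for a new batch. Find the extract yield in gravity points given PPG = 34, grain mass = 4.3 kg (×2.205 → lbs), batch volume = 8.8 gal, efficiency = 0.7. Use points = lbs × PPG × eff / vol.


lbs = 4.3 × 2.205 = 9.4815
points = 9.4815 × 34 × 0.7 / 8.8

25.6431 points


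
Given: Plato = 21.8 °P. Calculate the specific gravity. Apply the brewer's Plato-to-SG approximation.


SG = 259/(259 − P)
SG = 259/(259 − 21.8)

1.0919


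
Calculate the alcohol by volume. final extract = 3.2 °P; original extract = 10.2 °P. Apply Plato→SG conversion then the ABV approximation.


SG = 259/(259 − P);  ABV = (OG − FG)·131.25
OG = 259/(259 − 10.2) = 1.0410
FG = 259/(259 − 3.2) = 1.0125
ABV = (1.0410 − 1.0125)·131.25

3.7389 % ABV


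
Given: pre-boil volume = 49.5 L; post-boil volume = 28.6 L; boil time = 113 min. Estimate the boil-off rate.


rate = (V_pre − V_post) / (t_min/60)
rate = (49.5 − 28.6) / (113/60)

11.0973 L/hr


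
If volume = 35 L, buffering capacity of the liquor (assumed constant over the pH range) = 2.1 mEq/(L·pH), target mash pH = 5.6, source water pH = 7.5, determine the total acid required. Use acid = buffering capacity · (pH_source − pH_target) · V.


acid = 2.1 · (7.5 − 5.6) · 35

139.6500 mEq


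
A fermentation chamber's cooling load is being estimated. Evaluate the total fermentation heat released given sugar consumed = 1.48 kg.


Q = m_sugar · 590 kJ/kg
Q = 1.48 · 590

873.2000 kJ


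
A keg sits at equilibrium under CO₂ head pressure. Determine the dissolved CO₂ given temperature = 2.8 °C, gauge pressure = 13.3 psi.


vols = (P + 14.695)·(0.01821 + 0.09011·e^(−0.04·T))
vols = (13.3 + 14.695)·(0.01821 + 0.09011·e^(−0.04·2.8))

2.7651 volumes


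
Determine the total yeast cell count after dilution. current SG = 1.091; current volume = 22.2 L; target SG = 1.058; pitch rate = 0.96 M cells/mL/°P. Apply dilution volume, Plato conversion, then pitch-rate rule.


V_w = V·((SG_c−1)/(SG_t−1)−1);  °P = 259 − 259/SG_t;  cells = rate·(V+V_w)·°P
V_w = 22.2·((1.091−1)/(1.058−1)−1) = 12.6310
V_final = 22.2 + 12.6310 = 34.8310
°P = 259 − 259/1.058 = 14.1985
cells = 0.96·34.8310·14.1985

474.7661 billion cells


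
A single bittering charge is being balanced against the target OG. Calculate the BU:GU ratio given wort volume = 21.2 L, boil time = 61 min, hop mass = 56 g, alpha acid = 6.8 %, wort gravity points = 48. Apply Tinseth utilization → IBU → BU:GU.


U = 1.65·0.000125^(GP/1000)·(1−e^(−0.04t))/4.15;  IBU = (α/100)·m·U·1000/V;  BU:GU = IBU/GP
U = 1.65·0.000125^(48/1000)·(1−e^(−0.04·61))/4.15 = 0.2358
IBU = (6.8/100)·56·0.2358·1000/21.2 = 42.3490
BU:GU = 42.3490/48

0.8823


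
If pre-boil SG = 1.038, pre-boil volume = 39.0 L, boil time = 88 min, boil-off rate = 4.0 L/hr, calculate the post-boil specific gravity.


V_post = V_pre − rate·(t/60);  SG_post = 1 + (SG_pre−1)·V_pre/V_post
V_post = 39.0 − 4.0·(88/60) = 33.1333
SG_post = 1 + (1.038 − 1)·39.0/33.1333

1.0447


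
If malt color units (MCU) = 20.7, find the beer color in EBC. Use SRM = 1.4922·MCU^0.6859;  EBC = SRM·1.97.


SRM = 1.4922·20.7^0.6859 = 11.9248
EBC = 11.9248·1.97

23.4919 EBC


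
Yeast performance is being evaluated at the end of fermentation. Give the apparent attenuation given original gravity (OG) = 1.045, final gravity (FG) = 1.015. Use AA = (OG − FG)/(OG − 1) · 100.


AA = (1.045 − 1.015)/(1.045 − 1) · 100

66.6667 %


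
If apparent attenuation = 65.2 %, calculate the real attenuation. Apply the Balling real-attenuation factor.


RA = AA · 0.8192
RA = 65.2 · 0.8192

53.4118 %


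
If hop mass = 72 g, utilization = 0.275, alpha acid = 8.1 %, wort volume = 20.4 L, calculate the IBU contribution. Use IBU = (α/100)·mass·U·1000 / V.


IBU = (8.1/100)·72·0.275·1000 / 20.4

78.6176 IBU


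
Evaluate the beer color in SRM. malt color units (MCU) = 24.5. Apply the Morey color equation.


SRM = 1.4922 · MCU^0.6859
SRM = 1.4922 · 24.5^0.6859

13.3862 SRM


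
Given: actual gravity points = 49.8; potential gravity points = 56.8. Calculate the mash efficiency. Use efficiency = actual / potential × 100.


efficiency = 49.8 / 56.8 × 100

87.6761 %


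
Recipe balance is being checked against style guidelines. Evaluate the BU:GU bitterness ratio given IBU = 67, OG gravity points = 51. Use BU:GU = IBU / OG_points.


BU:GU = 67 / 51

1.3137


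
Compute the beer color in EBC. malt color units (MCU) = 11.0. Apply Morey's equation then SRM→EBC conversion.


SRM = 1.4922·MCU^0.6859;  EBC = SRM·1.97
SRM = 1.4922·11.0^0.6859 = 7.7289
EBC = 7.7289·1.97

15.2260 EBC


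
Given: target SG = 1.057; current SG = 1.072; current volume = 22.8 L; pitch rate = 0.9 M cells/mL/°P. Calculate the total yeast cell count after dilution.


V_w = V·((SG_c−1)/(SG_t−1)−1);  °P = 259 − 259/SG_t;  cells = rate·(V+V_w)·°P
V_w = 22.8·((1.072−1)/(1.057−1)−1) = 6.0000
V_final = 22.8 + 6.0000 = 28.8000
°P = 259 − 259/1.057 = 13.9669
cells = 0.9·28.8000·13.9669

362.0217 billion cells


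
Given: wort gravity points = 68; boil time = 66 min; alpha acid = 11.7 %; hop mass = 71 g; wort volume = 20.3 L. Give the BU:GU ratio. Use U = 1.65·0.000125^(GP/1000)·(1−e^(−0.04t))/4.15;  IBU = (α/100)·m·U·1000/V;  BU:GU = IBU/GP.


U = 1.65·0.000125^(68/1000)·(1−e^(−0.04·66))/4.15 = 0.2004
IBU = (11.7/100)·71·0.2004·1000/20.3 = 82.0013
BU:GU = 82.0013/68

1.2059


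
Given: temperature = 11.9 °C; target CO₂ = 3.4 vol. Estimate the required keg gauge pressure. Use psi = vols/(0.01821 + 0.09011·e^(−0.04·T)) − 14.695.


psi = 3.4/(0.01821 + 0.09011·e^(−0.04·11.9)) − 14.695

31.1320 psi


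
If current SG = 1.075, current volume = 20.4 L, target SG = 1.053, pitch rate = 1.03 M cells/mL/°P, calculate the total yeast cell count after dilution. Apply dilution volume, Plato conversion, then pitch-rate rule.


V_w = V·((SG_c−1)/(SG_t−1)−1);  °P = 259 − 259/SG_t;  cells = rate·(V+V_w)·°P
V_w = 20.4·((1.075−1)/(1.053−1)−1) = 8.4679
V_final = 20.4 + 8.4679 = 28.8679
°P = 259 − 259/1.053 = 13.0361
cells = 1.03·28.8679·13.0361

387.6145 billion cells


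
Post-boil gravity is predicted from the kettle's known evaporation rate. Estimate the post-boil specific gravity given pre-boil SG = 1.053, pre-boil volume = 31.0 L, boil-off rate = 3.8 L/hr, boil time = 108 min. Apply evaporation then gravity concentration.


V_post = V_pre − rate·(t/60);  SG_post = 1 + (SG_pre−1)·V_pre/V_post
V_post = 31.0 − 3.8·(108/60) = 24.1600
SG_post = 1 + (1.053 − 1)·31.0/24.1600

1.0680


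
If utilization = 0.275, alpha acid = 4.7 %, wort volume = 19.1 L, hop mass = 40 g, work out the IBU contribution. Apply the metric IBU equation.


IBU = (α/100)·mass·U·1000 / V
IBU = (4.7/100)·40·0.275·1000 / 19.1

27.0681 IBU


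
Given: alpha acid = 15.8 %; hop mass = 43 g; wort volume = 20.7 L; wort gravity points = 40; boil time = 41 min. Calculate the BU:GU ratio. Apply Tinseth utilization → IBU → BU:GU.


U = 1.65·0.000125^(GP/1000)·(1−e^(−0.04t))/4.15;  IBU = (α/100)·m·U·1000/V;  BU:GU = IBU/GP
U = 1.65·0.000125^(40/1000)·(1−e^(−0.04·41))/4.15 = 0.2237
IBU = (15.8/100)·43·0.2237·1000/20.7 = 73.4198
BU:GU = 73.4198/40

1.8355


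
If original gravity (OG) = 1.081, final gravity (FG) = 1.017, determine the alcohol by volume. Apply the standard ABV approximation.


ABV = (OG − FG) · 131.25
ABV = (1.081 − 1.017) · 131.25

8.4000 % ABV


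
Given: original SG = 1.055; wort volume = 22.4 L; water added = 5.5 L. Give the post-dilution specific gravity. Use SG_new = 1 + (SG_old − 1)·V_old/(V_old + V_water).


pts = (1.055 − 1)·1000·22.4/(22.4 + 5.5) = 44.1577
SG_new = 1 + 44.1577/1000

1.0442


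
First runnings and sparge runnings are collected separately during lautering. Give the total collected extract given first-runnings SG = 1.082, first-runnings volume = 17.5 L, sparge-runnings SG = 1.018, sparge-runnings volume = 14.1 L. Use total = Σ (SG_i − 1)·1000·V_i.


first = (1.082 − 1)·1000·17.5 = 1435.0000
sparge = (1.018 − 1)·1000·14.1 = 253.8000
total = 1435.0000 + 253.8000

1688.8000 gravity·L


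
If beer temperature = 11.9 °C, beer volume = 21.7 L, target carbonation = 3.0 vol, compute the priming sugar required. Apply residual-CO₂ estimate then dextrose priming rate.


residual = 14.695·(0.01821 + 0.09011·e^(−0.04·T));  sugar = (target − residual)·4.0·V
residual = 14.695·(0.01821 + 0.09011·e^(−0.04·11.9)) = 1.0903
sugar = (3.0 − 1.0903)·4.0·21.7

165.7661 g


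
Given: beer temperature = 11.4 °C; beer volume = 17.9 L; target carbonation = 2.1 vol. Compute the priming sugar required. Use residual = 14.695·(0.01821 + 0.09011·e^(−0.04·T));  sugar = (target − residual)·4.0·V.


residual = 14.695·(0.01821 + 0.09011·e^(−0.04·11.4)) = 1.1069
sugar = (2.1 − 1.1069)·4.0·17.9

71.1080 g


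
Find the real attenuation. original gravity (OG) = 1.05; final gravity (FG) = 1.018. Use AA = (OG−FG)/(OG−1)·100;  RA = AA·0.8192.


AA = (1.05 − 1.018)/(1.05 − 1)·100 = 64.0000
RA = 64.0000·0.8192

52.4288 %


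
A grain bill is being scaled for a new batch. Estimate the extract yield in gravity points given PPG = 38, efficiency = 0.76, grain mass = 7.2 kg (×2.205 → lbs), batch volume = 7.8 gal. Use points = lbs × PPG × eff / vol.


lbs = 7.2 × 2.205 = 15.8760
points = 15.8760 × 38 × 0.76 / 7.8

58.7819 points


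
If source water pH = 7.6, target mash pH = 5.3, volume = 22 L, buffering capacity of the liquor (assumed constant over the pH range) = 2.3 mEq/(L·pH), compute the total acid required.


acid = buffering capacity · (pH_source − pH_target) · V
acid = 2.3 · (7.6 − 5.3) · 22

116.3800 mEq


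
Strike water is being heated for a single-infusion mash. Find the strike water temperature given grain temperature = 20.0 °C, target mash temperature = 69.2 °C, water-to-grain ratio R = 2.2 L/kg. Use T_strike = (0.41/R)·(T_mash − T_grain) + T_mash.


T_strike = (0.41/2.2)·(69.2 − 20.0) + 69.2

78.3691 °C


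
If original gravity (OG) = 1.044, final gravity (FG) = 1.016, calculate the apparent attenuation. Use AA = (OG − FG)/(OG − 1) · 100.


AA = (1.044 − 1.016)/(1.044 − 1) · 100

63.6364 %


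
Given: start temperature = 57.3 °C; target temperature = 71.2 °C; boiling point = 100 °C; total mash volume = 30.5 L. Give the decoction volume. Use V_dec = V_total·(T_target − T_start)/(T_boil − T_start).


V_dec = 30.5·(71.2 − 57.3)/(100 − 57.3)

9.9286 L


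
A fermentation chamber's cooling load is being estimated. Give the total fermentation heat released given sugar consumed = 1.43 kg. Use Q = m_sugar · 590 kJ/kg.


Q = 1.43 · 590

843.7000 kJ


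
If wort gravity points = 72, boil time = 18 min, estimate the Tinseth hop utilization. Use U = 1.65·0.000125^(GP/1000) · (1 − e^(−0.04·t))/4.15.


bigness = 1.65·0.000125^(72/1000) = 0.8639
boil_factor = (1 − e^(−0.04·18))/4.15 = 0.1237
U = 0.8639 · 0.1237

0.1068


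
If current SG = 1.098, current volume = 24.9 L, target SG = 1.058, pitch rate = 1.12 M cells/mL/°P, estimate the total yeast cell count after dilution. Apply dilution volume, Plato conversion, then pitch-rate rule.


V_w = V·((SG_c−1)/(SG_t−1)−1);  °P = 259 − 259/SG_t;  cells = rate·(V+V_w)·°P
V_w = 24.9·((1.098−1)/(1.058−1)−1) = 17.1724
V_final = 24.9 + 17.1724 = 42.0724
°P = 259 − 259/1.058 = 14.1985
cells = 1.12·42.0724·14.1985

669.0484 billion cells


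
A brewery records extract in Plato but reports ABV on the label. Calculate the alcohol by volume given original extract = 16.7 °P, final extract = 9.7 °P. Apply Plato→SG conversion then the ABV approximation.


SG = 259/(259 − P);  ABV = (OG − FG)·131.25
OG = 259/(259 − 16.7) = 1.0689
FG = 259/(259 − 9.7) = 1.0389
ABV = (1.0689 − 1.0389)·131.25

3.9393 % ABV


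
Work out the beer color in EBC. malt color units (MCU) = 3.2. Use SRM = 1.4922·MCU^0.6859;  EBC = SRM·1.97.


SRM = 1.4922·3.2^0.6859 = 3.3137
EBC = 3.3137·1.97

6.5279 EBC


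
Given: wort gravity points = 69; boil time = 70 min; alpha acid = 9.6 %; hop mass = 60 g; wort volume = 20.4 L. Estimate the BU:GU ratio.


U = 1.65·0.000125^(GP/1000)·(1−e^(−0.04t))/4.15;  IBU = (α/100)·m·U·1000/V;  BU:GU = IBU/GP
U = 1.65·0.000125^(69/1000)·(1−e^(−0.04·70))/4.15 = 0.2009
IBU = (9.6/100)·60·0.2009·1000/20.4 = 56.7111
BU:GU = 56.7111/69

0.8219


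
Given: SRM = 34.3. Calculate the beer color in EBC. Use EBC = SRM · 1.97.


EBC = 34.3 · 1.97

67.5710 EBC


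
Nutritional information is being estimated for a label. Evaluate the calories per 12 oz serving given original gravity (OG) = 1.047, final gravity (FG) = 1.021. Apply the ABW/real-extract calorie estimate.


ABW = (OG−FG)·131.25·0.79/FG;  °P = 259 − 259/SG (for OG→OE and FG→AE);  RE = 0.1808·OE + 0.8192·AE;  Cal = (6.9·ABW + 4·(RE−0.1))·FG·3.55
ABW = (1.047 − 1.021)·131.25·0.79/1.021 = 2.6404
OE = 259 − 259/1.047 = 11.6266 °P
AE = 259 − 259/1.021 = 5.3271 °P
RE = 0.1808·11.6266 + 0.8192·5.3271 = 6.4661 °P
Cal = (6.9·2.6404 + 4·(6.4661−0.1))·1.021·3.55

158.3320 kcal


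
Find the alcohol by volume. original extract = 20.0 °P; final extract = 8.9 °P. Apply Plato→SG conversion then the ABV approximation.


SG = 259/(259 − P);  ABV = (OG − FG)·131.25
OG = 259/(259 − 20.0) = 1.0837
FG = 259/(259 − 8.9) = 1.0356
ABV = (1.0837 − 1.0356)·131.25

6.3126 % ABV


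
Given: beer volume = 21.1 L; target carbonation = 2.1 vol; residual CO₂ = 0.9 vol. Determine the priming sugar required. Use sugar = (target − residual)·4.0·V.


sugar = (2.1 − 0.9)·4.0·21.1

101.2800 g


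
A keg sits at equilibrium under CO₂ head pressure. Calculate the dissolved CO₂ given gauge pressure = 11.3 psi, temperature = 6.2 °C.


vols = (P + 14.695)·(0.01821 + 0.09011·e^(−0.04·T))
vols = (11.3 + 14.695)·(0.01821 + 0.09011·e^(−0.04·6.2))

2.3013 volumes


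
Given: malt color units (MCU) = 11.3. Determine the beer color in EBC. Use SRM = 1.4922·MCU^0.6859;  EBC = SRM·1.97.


SRM = 1.4922·11.3^0.6859 = 7.8729
EBC = 7.8729·1.97

15.5096 EBC


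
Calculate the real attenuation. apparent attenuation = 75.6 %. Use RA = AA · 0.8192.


RA = 75.6 · 0.8192

61.9315 %


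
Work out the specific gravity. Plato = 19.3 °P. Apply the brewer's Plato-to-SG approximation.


SG = 259/(259 − P)
SG = 259/(259 − 19.3)

1.0805


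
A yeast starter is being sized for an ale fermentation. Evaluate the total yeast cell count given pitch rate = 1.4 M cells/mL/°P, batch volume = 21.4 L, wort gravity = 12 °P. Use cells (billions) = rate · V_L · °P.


cells = 1.4 · 21.4 · 12

359.5200 billion cells


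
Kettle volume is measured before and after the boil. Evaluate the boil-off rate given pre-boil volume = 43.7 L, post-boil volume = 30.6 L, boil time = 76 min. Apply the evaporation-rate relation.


rate = (V_pre − V_post) / (t_min/60)
rate = (43.7 − 30.6) / (76/60)

10.3421 L/hr


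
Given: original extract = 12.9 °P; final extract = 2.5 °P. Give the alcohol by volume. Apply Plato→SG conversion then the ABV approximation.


SG = 259/(259 − P);  ABV = (OG − FG)·131.25
OG = 259/(259 − 12.9) = 1.0524
FG = 259/(259 − 2.5) = 1.0097
ABV = (1.0524 − 1.0097)·131.25

5.6006 % ABV


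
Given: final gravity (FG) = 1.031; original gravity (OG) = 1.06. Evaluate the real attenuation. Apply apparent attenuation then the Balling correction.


AA = (OG−FG)/(OG−1)·100;  RA = AA·0.8192
AA = (1.06 − 1.031)/(1.06 − 1)·100 = 48.3333
RA = 48.3333·0.8192

39.5947 %


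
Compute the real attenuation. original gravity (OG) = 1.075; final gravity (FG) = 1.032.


AA = (OG−FG)/(OG−1)·100;  RA = AA·0.8192
AA = (1.075 − 1.032)/(1.075 − 1)·100 = 57.3333
RA = 57.3333·0.8192

46.9675 %


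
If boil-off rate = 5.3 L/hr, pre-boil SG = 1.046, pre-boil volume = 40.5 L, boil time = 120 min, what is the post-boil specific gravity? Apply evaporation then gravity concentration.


V_post = V_pre − rate·(t/60);  SG_post = 1 + (SG_pre−1)·V_pre/V_post
V_post = 40.5 − 5.3·(120/60) = 29.9000
SG_post = 1 + (1.046 − 1)·40.5/29.9000

1.0623


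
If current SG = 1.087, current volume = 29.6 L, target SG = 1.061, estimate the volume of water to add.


V_water = V·((SG_curr − 1)/(SG_target − 1) − 1)
V_water = 29.6·((1.087 − 1)/(1.061 − 1) − 1)

12.6164 L


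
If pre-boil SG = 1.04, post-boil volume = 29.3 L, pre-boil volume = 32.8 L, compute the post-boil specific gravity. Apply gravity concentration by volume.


SG_post = 1 + (SG_pre − 1)·V_pre/V_post
pts_pre = (1.04 − 1)·1000 = 40.0000
pts_post = 40.0000·32.8/29.3 = 44.7782
SG_post = 1 + 44.7782/1000

1.0448


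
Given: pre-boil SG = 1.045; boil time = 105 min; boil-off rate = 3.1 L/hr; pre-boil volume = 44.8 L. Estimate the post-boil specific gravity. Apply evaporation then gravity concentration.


V_post = V_pre − rate·(t/60);  SG_post = 1 + (SG_pre−1)·V_pre/V_post
V_post = 44.8 − 3.1·(105/60) = 39.3750
SG_post = 1 + (1.045 − 1)·44.8/39.3750

1.0512


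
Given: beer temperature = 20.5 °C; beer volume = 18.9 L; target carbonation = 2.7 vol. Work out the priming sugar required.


residual = 14.695·(0.01821 + 0.09011·e^(−0.04·T));  sugar = (target − residual)·4.0·V
residual = 14.695·(0.01821 + 0.09011·e^(−0.04·20.5)) = 0.8508
sugar = (2.7 − 0.8508)·4.0·18.9

139.7995 g


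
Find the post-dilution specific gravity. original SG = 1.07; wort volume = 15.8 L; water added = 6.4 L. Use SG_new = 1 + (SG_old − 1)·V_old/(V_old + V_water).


pts = (1.07 − 1)·1000·15.8/(15.8 + 6.4) = 49.8198
SG_new = 1 + 49.8198/1000

1.0498


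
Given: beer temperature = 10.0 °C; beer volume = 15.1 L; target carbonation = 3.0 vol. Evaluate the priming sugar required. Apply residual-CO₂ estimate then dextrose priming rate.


residual = 14.695·(0.01821 + 0.09011·e^(−0.04·T));  sugar = (target − residual)·4.0·V
residual = 14.695·(0.01821 + 0.09011·e^(−0.04·10.0)) = 1.1552
sugar = (3.0 − 1.1552)·4.0·15.1

111.4252 g


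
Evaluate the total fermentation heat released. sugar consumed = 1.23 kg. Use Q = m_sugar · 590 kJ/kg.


Q = 1.23 · 590

725.7000 kJ


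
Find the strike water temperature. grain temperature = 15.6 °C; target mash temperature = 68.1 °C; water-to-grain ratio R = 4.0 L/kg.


T_strike = (0.41/R)·(T_mash − T_grain) + T_mash
T_strike = (0.41/4.0)·(68.1 − 15.6) + 68.1

73.4812 °C


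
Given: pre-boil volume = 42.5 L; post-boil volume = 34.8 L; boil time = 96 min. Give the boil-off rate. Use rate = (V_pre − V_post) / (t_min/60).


rate = (42.5 − 34.8) / (96/60)

4.8125 L/hr


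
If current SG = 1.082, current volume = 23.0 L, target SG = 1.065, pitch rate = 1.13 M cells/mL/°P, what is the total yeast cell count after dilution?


V_w = V·((SG_c−1)/(SG_t−1)−1);  °P = 259 − 259/SG_t;  cells = rate·(V+V_w)·°P
V_w = 23.0·((1.082−1)/(1.065−1)−1) = 6.0154
V_final = 23.0 + 6.0154 = 29.0154
°P = 259 − 259/1.065 = 15.8075
cells = 1.13·29.0154·15.8075

518.2870 billion cells


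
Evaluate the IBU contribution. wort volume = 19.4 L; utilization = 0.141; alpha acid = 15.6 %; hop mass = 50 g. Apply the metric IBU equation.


IBU = (α/100)·mass·U·1000 / V
IBU = (15.6/100)·50·0.141·1000 / 19.4

56.6907 IBU


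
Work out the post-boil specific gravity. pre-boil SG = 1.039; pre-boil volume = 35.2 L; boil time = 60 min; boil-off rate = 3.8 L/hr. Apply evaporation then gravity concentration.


V_post = V_pre − rate·(t/60);  SG_post = 1 + (SG_pre−1)·V_pre/V_post
V_post = 35.2 − 3.8·(60/60) = 31.4000
SG_post = 1 + (1.039 − 1)·35.2/31.4000

1.0437


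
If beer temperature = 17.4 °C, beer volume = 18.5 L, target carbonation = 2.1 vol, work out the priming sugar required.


residual = 14.695·(0.01821 + 0.09011·e^(−0.04·T));  sugar = (target − residual)·4.0·V
residual = 14.695·(0.01821 + 0.09011·e^(−0.04·17.4)) = 0.9278
sugar = (2.1 − 0.9278)·4.0·18.5

86.7433 g


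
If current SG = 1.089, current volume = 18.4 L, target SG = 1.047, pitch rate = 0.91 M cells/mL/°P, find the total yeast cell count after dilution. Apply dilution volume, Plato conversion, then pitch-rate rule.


V_w = V·((SG_c−1)/(SG_t−1)−1);  °P = 259 − 259/SG_t;  cells = rate·(V+V_w)·°P
V_w = 18.4·((1.089−1)/(1.047−1)−1) = 16.4426
V_final = 18.4 + 16.4426 = 34.8426
°P = 259 − 259/1.047 = 11.6266
cells = 0.91·34.8426·11.6266

368.6399 billion cells


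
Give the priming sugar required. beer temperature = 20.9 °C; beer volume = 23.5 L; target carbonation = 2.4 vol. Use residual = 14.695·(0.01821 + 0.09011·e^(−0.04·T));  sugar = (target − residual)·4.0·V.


residual = 14.695·(0.01821 + 0.09011·e^(−0.04·20.9)) = 0.8415
sugar = (2.4 − 0.8415)·4.0·23.5

146.4949 g


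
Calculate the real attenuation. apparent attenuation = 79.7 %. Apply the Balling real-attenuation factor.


RA = AA · 0.8192
RA = 79.7 · 0.8192

65.2902 %


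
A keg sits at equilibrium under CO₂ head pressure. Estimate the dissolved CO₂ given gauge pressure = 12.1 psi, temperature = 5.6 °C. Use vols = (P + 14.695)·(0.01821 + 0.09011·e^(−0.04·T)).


vols = (12.1 + 14.695)·(0.01821 + 0.09011·e^(−0.04·5.6))

2.4179 volumes


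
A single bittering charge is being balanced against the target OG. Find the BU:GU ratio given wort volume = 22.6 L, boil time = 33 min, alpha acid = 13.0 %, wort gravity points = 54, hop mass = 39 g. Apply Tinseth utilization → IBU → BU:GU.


U = 1.65·0.000125^(GP/1000)·(1−e^(−0.04t))/4.15;  IBU = (α/100)·m·U·1000/V;  BU:GU = IBU/GP
U = 1.65·0.000125^(54/1000)·(1−e^(−0.04·33))/4.15 = 0.1793
IBU = (13.0/100)·39·0.1793·1000/22.6 = 40.2339
BU:GU = 40.2339/54

0.7451


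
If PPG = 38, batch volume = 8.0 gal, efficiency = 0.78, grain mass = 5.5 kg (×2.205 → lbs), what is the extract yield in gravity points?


points = lbs × PPG × eff / vol
lbs = 5.5 × 2.205 = 12.1275
points = 12.1275 × 38 × 0.78 / 8.0

44.9324 points


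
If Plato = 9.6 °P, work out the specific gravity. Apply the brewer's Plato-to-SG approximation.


SG = 259/(259 − P)
SG = 259/(259 − 9.6)

1.0385


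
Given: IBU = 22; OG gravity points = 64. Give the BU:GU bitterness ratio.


BU:GU = IBU / OG_points
BU:GU = 22 / 64

0.3438


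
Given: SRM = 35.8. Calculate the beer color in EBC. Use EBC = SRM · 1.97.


EBC = 35.8 · 1.97

70.5260 EBC


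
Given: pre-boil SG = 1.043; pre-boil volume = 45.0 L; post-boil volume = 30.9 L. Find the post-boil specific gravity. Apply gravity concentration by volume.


SG_post = 1 + (SG_pre − 1)·V_pre/V_post
pts_pre = (1.043 − 1)·1000 = 43.0000
pts_post = 43.0000·45.0/30.9 = 62.6214
SG_post = 1 + 62.6214/1000

1.0626


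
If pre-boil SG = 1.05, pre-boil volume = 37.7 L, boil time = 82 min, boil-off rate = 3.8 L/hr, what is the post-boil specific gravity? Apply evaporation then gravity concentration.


V_post = V_pre − rate·(t/60);  SG_post = 1 + (SG_pre−1)·V_pre/V_post
V_post = 37.7 − 3.8·(82/60) = 32.5067
SG_post = 1 + (1.05 − 1)·37.7/32.5067

1.0580


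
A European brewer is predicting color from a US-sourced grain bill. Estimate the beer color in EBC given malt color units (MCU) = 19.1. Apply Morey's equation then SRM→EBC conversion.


SRM = 1.4922·MCU^0.6859;  EBC = SRM·1.97
SRM = 1.4922·19.1^0.6859 = 11.2846
EBC = 11.2846·1.97

22.2307 EBC


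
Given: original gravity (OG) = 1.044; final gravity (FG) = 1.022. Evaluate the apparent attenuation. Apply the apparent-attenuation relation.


AA = (OG − FG)/(OG − 1) · 100
AA = (1.044 − 1.022)/(1.044 − 1) · 100

50.0000 %


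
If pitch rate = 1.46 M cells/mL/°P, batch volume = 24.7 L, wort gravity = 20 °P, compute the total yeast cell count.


cells (billions) = rate · V_L · °P
cells = 1.46 · 24.7 · 20

721.2400 billion cells


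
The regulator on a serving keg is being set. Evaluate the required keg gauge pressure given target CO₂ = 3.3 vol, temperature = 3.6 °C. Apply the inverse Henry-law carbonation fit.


psi = vols/(0.01821 + 0.09011·e^(−0.04·T)) − 14.695
psi = 3.3/(0.01821 + 0.09011·e^(−0.04·3.6)) − 14.695

19.5960 psi


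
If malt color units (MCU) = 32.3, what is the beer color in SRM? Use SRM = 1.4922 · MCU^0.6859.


SRM = 1.4922 · 32.3^0.6859

16.1804 SRM


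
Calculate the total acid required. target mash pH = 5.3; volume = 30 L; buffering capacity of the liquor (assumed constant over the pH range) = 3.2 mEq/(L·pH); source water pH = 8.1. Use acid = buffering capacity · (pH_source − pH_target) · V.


acid = 3.2 · (8.1 − 5.3) · 30

268.8000 mEq


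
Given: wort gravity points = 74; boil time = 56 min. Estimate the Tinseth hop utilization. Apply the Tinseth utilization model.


U = 1.65·0.000125^(GP/1000) · (1 − e^(−0.04·t))/4.15
bigness = 1.65·0.000125^(74/1000) = 0.8485
boil_factor = (1 − e^(−0.04·56))/4.15 = 0.2153
U = 0.8485 · 0.2153

0.1827


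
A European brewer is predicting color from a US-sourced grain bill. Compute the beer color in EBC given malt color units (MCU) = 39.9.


SRM = 1.4922·MCU^0.6859;  EBC = SRM·1.97
SRM = 1.4922·39.9^0.6859 = 18.7040
EBC = 18.7040·1.97

36.8469 EBC


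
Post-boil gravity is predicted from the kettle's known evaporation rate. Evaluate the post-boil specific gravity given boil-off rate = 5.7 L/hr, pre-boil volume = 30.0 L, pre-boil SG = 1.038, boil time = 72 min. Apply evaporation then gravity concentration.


V_post = V_pre − rate·(t/60);  SG_post = 1 + (SG_pre−1)·V_pre/V_post
V_post = 30.0 − 5.7·(72/60) = 23.1600
SG_post = 1 + (1.038 − 1)·30.0/23.1600

1.0492


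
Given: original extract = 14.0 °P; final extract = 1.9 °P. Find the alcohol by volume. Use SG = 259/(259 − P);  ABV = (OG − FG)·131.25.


OG = 259/(259 − 14.0) = 1.0571
FG = 259/(259 − 1.9) = 1.0074
ABV = (1.0571 − 1.0074)·131.25

6.5300 % ABV


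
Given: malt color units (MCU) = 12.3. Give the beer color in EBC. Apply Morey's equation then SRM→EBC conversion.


SRM = 1.4922·MCU^0.6859;  EBC = SRM·1.97
SRM = 1.4922·12.3^0.6859 = 8.3444
EBC = 8.3444·1.97

16.4384 EBC


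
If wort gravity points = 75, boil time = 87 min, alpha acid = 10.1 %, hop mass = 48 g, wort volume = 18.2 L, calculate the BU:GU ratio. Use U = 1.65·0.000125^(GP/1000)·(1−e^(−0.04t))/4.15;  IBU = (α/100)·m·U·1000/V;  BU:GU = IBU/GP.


U = 1.65·0.000125^(75/1000)·(1−e^(−0.04·87))/4.15 = 0.1964
IBU = (10.1/100)·48·0.1964·1000/18.2 = 52.3125
BU:GU = 52.3125/75

0.6975


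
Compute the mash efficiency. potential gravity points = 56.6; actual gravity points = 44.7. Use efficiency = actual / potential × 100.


efficiency = 44.7 / 56.6 × 100

78.9753 %


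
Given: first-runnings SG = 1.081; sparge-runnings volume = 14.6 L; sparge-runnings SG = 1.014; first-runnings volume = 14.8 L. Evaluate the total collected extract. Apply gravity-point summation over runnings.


total = Σ (SG_i − 1)·1000·V_i
first = (1.081 − 1)·1000·14.8 = 1198.8000
sparge = (1.014 − 1)·1000·14.6 = 204.4000
total = 1198.8000 + 204.4000

1403.2000 gravity·L


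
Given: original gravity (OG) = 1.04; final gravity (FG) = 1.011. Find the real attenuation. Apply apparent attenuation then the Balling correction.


AA = (OG−FG)/(OG−1)·100;  RA = AA·0.8192
AA = (1.04 − 1.011)/(1.04 − 1)·100 = 72.5000
RA = 72.5000·0.8192

59.3920 %


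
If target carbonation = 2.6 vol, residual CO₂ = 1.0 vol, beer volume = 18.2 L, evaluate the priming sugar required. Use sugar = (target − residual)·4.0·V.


sugar = (2.6 − 1.0)·4.0·18.2

116.4800 g


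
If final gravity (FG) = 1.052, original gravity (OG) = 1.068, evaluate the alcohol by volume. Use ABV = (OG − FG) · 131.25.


ABV = (1.068 − 1.052) · 131.25

2.1000 % ABV


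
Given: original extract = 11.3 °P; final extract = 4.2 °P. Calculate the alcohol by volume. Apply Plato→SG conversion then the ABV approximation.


SG = 259/(259 − P);  ABV = (OG − FG)·131.25
OG = 259/(259 − 11.3) = 1.0456
FG = 259/(259 − 4.2) = 1.0165
ABV = (1.0456 − 1.0165)·131.25

3.8241 % ABV


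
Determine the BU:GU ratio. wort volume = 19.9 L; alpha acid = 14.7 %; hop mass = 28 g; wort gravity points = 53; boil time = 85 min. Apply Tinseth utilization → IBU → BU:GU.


U = 1.65·0.000125^(GP/1000)·(1−e^(−0.04t))/4.15;  IBU = (α/100)·m·U·1000/V;  BU:GU = IBU/GP
U = 1.65·0.000125^(53/1000)·(1−e^(−0.04·85))/4.15 = 0.2387
IBU = (14.7/100)·28·0.2387·1000/19.9 = 49.3689
BU:GU = 49.3689/53

0.9315


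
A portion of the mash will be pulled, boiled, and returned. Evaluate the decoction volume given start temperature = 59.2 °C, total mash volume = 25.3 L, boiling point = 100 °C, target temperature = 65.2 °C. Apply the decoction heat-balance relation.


V_dec = V_total·(T_target − T_start)/(T_boil − T_start)
V_dec = 25.3·(65.2 − 59.2)/(100 − 59.2)

3.7206 L


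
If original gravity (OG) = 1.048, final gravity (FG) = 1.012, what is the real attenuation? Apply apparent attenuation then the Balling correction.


AA = (OG−FG)/(OG−1)·100;  RA = AA·0.8192
AA = (1.048 − 1.012)/(1.048 − 1)·100 = 75.0000
RA = 75.0000·0.8192

61.4400 %


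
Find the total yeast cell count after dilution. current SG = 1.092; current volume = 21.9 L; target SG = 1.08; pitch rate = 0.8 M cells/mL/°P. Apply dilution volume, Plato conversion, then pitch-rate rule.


V_w = V·((SG_c−1)/(SG_t−1)−1);  °P = 259 − 259/SG_t;  cells = rate·(V+V_w)·°P
V_w = 21.9·((1.092−1)/(1.08−1)−1) = 3.2850
V_final = 21.9 + 3.2850 = 25.1850
°P = 259 − 259/1.08 = 19.1852
cells = 0.8·25.1850·19.1852

386.5431 billion cells


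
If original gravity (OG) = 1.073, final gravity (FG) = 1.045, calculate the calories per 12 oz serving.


ABW = (OG−FG)·131.25·0.79/FG;  °P = 259 − 259/SG (for OG→OE and FG→AE);  RE = 0.1808·OE + 0.8192·AE;  Cal = (6.9·ABW + 4·(RE−0.1))·FG·3.55
ABW = (1.073 − 1.045)·131.25·0.79/1.045 = 2.7782
OE = 259 − 259/1.073 = 17.6207 °P
AE = 259 − 259/1.045 = 11.1531 °P
RE = 0.1808·17.6207 + 0.8192·11.1531 = 12.3224 °P
Cal = (6.9·2.7782 + 4·(12.3224−0.1))·1.045·3.55

252.4840 kcal


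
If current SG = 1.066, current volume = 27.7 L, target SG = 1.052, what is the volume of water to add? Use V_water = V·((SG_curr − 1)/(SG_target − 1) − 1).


V_water = 27.7·((1.066 − 1)/(1.052 − 1) − 1)

7.4577 L


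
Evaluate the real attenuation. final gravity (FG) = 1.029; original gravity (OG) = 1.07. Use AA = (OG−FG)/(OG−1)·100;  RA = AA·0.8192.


AA = (1.07 − 1.029)/(1.07 − 1)·100 = 58.5714
RA = 58.5714·0.8192

47.9817 %


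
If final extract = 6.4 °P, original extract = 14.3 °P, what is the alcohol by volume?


SG = 259/(259 − P);  ABV = (OG − FG)·131.25
OG = 259/(259 − 14.3) = 1.0584
FG = 259/(259 − 6.4) = 1.0253
ABV = (1.0584 − 1.0253)·131.25

4.3447 % ABV


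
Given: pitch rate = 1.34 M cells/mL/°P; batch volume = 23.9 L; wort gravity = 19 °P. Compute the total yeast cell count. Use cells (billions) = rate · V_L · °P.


cells = 1.34 · 23.9 · 19

608.4940 billion cells


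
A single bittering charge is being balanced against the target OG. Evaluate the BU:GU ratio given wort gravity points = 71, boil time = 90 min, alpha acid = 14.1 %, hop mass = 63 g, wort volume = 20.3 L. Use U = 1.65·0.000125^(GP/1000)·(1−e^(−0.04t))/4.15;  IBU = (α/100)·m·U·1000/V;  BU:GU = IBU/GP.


U = 1.65·0.000125^(71/1000)·(1−e^(−0.04·90))/4.15 = 0.2043
IBU = (14.1/100)·63·0.2043·1000/20.3 = 89.4022
BU:GU = 89.4022/71

1.2592


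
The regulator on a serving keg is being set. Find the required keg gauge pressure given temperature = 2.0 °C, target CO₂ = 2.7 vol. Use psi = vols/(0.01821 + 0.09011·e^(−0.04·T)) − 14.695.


psi = 2.7/(0.01821 + 0.09011·e^(−0.04·2.0)) − 14.695

11.9343 psi


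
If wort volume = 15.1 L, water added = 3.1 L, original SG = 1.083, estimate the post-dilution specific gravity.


SG_new = 1 + (SG_old − 1)·V_old/(V_old + V_water)
pts = (1.083 − 1)·1000·15.1/(15.1 + 3.1) = 68.8626
SG_new = 1 + 68.8626/1000

1.0689


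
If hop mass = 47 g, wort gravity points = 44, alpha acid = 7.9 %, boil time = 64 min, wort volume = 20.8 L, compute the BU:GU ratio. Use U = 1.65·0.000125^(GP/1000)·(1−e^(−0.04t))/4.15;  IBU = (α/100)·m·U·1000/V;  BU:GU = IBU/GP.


U = 1.65·0.000125^(44/1000)·(1−e^(−0.04·64))/4.15 = 0.2470
IBU = (7.9/100)·47·0.2470·1000/20.8 = 44.0981
BU:GU = 44.0981/44

1.0022


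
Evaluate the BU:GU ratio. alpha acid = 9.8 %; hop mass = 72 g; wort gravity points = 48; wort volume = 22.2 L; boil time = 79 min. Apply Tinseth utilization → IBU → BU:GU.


U = 1.65·0.000125^(GP/1000)·(1−e^(−0.04t))/4.15;  IBU = (α/100)·m·U·1000/V;  BU:GU = IBU/GP
U = 1.65·0.000125^(48/1000)·(1−e^(−0.04·79))/4.15 = 0.2473
IBU = (9.8/100)·72·0.2473·1000/22.2 = 78.6078
BU:GU = 78.6078/48

1.6377


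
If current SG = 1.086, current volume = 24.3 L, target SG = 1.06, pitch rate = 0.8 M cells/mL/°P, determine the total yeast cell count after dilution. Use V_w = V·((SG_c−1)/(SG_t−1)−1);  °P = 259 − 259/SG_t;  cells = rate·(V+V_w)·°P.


V_w = 24.3·((1.086−1)/(1.06−1)−1) = 10.5300
V_final = 24.3 + 10.5300 = 34.8300
°P = 259 − 259/1.06 = 14.6604
cells = 0.8·34.8300·14.6604

408.4968 billion cells


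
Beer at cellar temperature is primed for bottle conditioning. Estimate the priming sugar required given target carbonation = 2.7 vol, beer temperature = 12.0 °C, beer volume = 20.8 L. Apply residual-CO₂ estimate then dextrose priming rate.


residual = 14.695·(0.01821 + 0.09011·e^(−0.04·T));  sugar = (target − residual)·4.0·V
residual = 14.695·(0.01821 + 0.09011·e^(−0.04·12.0)) = 1.0870
sugar = (2.7 − 1.0870)·4.0·20.8

134.2042 g


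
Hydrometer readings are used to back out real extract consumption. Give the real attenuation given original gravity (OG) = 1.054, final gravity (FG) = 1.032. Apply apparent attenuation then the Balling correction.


AA = (OG−FG)/(OG−1)·100;  RA = AA·0.8192
AA = (1.054 − 1.032)/(1.054 − 1)·100 = 40.7407
RA = 40.7407·0.8192

33.3748 %


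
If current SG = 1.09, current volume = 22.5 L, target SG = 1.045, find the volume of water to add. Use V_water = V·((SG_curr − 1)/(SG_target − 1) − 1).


V_water = 22.5·((1.09 − 1)/(1.045 − 1) − 1)

22.5000 L


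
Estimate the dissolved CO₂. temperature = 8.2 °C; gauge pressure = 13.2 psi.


vols = (P + 14.695)·(0.01821 + 0.09011·e^(−0.04·T))
vols = (13.2 + 14.695)·(0.01821 + 0.09011·e^(−0.04·8.2))

2.3187 volumes


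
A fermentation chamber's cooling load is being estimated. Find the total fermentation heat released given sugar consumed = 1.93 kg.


Q = m_sugar · 590 kJ/kg
Q = 1.93 · 590

1138.7000 kJ


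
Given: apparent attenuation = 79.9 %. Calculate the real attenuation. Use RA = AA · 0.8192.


RA = 79.9 · 0.8192

65.4541 %


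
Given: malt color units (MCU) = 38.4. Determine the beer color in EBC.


SRM = 1.4922·MCU^0.6859;  EBC = SRM·1.97
SRM = 1.4922·38.4^0.6859 = 18.2188
EBC = 18.2188·1.97

35.8910 EBC


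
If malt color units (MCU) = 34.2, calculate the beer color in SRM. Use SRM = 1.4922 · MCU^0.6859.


SRM = 1.4922 · 34.2^0.6859

16.8273 SRM


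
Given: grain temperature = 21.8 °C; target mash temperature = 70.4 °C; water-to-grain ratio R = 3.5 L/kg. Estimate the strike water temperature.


T_strike = (0.41/R)·(T_mash − T_grain) + T_mash
T_strike = (0.41/3.5)·(70.4 − 21.8) + 70.4

76.0931 °C


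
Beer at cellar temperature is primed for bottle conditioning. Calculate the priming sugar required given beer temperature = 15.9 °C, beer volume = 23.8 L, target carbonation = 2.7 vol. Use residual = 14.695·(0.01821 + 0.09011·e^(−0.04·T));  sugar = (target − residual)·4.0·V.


residual = 14.695·(0.01821 + 0.09011·e^(−0.04·15.9)) = 0.9686
sugar = (2.7 − 0.9686)·4.0·23.8

164.8276 g


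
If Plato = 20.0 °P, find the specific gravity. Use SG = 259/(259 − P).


SG = 259/(259 − 20.0)

1.0837


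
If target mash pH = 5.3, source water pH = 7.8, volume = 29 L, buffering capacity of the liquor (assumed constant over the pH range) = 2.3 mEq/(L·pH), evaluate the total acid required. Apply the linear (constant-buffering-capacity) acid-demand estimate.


acid = buffering capacity · (pH_source − pH_target) · V
acid = 2.3 · (7.8 − 5.3) · 29

166.7500 mEq


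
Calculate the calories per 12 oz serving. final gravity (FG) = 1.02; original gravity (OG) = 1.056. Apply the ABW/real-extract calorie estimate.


ABW = (OG−FG)·131.25·0.79/FG;  °P = 259 − 259/SG (for OG→OE and FG→AE);  RE = 0.1808·OE + 0.8192·AE;  Cal = (6.9·ABW + 4·(RE−0.1))·FG·3.55
ABW = (1.056 − 1.02)·131.25·0.79/1.02 = 3.6596
OE = 259 − 259/1.056 = 13.7348 °P
AE = 259 − 259/1.02 = 5.0784 °P
RE = 0.1808·13.7348 + 0.8192·5.0784 = 6.6435 °P
Cal = (6.9·3.6596 + 4·(6.6435−0.1))·1.02·3.55

186.2099 kcal


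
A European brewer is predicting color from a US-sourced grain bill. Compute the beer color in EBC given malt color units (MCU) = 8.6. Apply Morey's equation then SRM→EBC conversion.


SRM = 1.4922·MCU^0.6859;  EBC = SRM·1.97
SRM = 1.4922·8.6^0.6859 = 6.5283
EBC = 6.5283·1.97

12.8607 EBC
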